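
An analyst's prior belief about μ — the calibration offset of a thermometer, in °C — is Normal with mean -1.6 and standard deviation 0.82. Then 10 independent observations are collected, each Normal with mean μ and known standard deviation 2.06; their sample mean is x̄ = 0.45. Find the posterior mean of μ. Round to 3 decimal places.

Prior precision 1/τ₀² = 1/0.82² = 1.48721; data precision n/σ² = 10/2.06² = 2.35649.
Posterior precision = 1.48721 + 2.35649 = 3.84370.
Posterior mean = (1.48721·-1.6 + 2.35649·0.45) / 3.84370 = -0.343.

Posterior mean ≈ -0.343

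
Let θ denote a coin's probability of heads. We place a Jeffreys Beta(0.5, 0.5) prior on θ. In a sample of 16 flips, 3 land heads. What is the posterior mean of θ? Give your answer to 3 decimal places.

Posterior mean ≈ 0.206

Observing 3 successes and 13 failures updates Beta(0.5, 0.5) by adding the success and failure counts to the two shape parameters: α = 0.5+3 = 3.5, β = 0.5+13 = 13.5.
E[θ | data] = 3.5/(3.5+13.5) = 0.206.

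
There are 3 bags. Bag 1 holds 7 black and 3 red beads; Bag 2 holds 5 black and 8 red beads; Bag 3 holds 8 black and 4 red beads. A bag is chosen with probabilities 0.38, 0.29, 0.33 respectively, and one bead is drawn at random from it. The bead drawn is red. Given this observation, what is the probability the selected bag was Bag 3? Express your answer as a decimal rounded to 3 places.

P(red|Bag 1) = 0.3; P(red|Bag 2) = 0.6154; P(red|Bag 3) = 0.3333.
Prior × likelihood for each source: 0.38·0.3=0.1140, 0.29·0.6154=0.1785, 0.33·0.3333=0.1100. Summing gives P(red) = 0.40246.
P(Bag 3 | red) = 0.1100 / 0.40246 = 0.273.

Posterior probability ≈ 0.273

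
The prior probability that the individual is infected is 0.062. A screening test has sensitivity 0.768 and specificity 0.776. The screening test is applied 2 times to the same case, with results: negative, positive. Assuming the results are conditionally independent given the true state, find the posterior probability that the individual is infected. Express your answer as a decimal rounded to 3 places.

Let H be the event that the individual is infected; start with P(H) = 0.062. P('positive'|H) = 0.768, P('positive'|¬H) = 0.224.
Update on result 1 ('negative'): P(H) ← 0.232·0.0620 / (0.232·0.0620 + 0.776·0.9380) = 0.014384/0.74227 = 0.0194.
Update on result 2 ('positive'): P(H) ← 0.768·0.0194 / (0.768·0.0194 + 0.224·0.9806) = 0.014883/0.23454 = 0.0635.

Posterior P(H) ≈ 0.063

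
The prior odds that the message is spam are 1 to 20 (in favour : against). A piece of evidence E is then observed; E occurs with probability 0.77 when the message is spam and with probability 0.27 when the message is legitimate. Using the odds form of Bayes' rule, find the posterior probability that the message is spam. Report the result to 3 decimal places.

Prior odds = 1/20 = 0.050000. In log-odds, ln(0.050000) = -2.9957.
Add log likelihood ratio: ln(2.8519) = 1.0480.
Posterior log-odds = -1.9478, so posterior odds = exp(-1.9478) = 0.14259. Converting, P(H|E) = 0.14259/1.1426 = 0.125.

Posterior probability ≈ 0.125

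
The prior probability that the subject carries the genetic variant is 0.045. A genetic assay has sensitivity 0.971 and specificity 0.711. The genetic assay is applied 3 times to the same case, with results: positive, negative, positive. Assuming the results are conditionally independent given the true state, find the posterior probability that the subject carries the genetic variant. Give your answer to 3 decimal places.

With H the event that the subject carries the genetic variant, the joint likelihood of the observed sequence is P(data|H) = 0.971·0.029·0.971 = 0.027342 and P(data|¬H) = 0.289·0.711·0.289 = 0.059383.
Bayes: P(H|data) = 0.045·0.027342 / (0.045·0.027342 + 0.955·0.059383) = 0.0012304/0.057942 = 0.0212.

Posterior P(H) ≈ 0.021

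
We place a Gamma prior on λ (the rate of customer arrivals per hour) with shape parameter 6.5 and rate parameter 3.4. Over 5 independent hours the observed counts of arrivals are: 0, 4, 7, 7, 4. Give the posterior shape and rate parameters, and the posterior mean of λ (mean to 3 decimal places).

Posterior: Gamma(shape=28.5, rate=8.4); mean ≈ 3.393

Total count ∑xᵢ = 22 over n = 5 hours.
Gamma is conjugate to the Poisson likelihood: posterior is Gamma(shape = 6.5+22 = 28.5, rate = 3.4+5 = 8.4).
Posterior mean = shape/rate = 28.5/8.4 = 3.393.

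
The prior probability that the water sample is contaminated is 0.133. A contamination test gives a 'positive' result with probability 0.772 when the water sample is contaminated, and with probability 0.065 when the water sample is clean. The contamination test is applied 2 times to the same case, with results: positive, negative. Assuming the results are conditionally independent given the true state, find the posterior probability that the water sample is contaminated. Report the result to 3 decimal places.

With H the event that the water sample is contaminated, the joint likelihood of the observed sequence is P(data|H) = 0.772·0.228 = 0.17602 and P(data|¬H) = 0.065·0.935 = 0.060775.
Bayes: P(H|data) = 0.133·0.17602 / (0.133·0.17602 + 0.867·0.060775) = 0.023410/0.076102 = 0.3076.

Posterior P(H) ≈ 0.308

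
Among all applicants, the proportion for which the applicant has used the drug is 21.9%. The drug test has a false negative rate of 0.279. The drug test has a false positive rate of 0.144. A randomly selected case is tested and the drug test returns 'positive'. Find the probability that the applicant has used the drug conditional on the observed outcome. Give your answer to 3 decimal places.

P(H | E) ≈ 0.584

Let H be the event that the applicant has used the drug. P(H) = 0.219, so P(¬H) = 0.781. With E the 'positive' result, P(E|H) = 0.721 and P(E|¬H) = 0.144.
P(E) = 0.721·0.219 + 0.144·0.781 = 0.15790 + 0.11246 = 0.27036.
By Bayes' theorem, P(H|E) = 0.15790 / 0.27036 = 0.584.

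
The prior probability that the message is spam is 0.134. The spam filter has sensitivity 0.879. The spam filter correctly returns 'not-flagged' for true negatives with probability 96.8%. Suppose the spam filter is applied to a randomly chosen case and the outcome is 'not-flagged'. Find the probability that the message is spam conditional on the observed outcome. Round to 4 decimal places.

P(H | E) ≈ 0.0190

Let H be the event that the message is spam. P(H) = 0.134, so P(¬H) = 0.866. With E the 'not-flagged' result, P(E|H) = 0.121 and P(E|¬H) = 0.968.
P(E) = 0.121·0.134 + 0.968·0.866 = 0.016214 + 0.83829 = 0.85450.
By Bayes' theorem, P(H|E) = 0.016214 / 0.85450 = 0.0190.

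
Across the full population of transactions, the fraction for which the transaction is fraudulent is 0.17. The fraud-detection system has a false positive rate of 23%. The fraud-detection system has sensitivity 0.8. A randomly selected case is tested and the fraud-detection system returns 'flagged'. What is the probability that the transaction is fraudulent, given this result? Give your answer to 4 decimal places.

Let H be the event that the transaction is fraudulent. P(H) = 0.17, so P(¬H) = 0.83. With E the 'flagged' result, P(E|H) = 0.8 and P(E|¬H) = 0.23.
P(E) = 0.8·0.17 + 0.23·0.83 = 0.13600 + 0.19090 = 0.32690.
By Bayes' theorem, P(H|E) = 0.13600 / 0.32690 = 0.4160.

P(H | E) ≈ 0.4160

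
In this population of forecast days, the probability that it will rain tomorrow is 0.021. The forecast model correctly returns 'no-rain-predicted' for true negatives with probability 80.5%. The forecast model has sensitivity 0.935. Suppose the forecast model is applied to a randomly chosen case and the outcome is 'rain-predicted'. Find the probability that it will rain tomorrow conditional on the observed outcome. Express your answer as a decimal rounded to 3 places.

Let H be the event that it will rain tomorrow. P(H) = 0.021, so P(¬H) = 0.979. With E the 'rain-predicted' result, P(E|H) = 0.935 and P(E|¬H) = 0.195.
P(E) = 0.935·0.021 + 0.195·0.979 = 0.019635 + 0.19090 = 0.21054.
By Bayes' theorem, P(H|E) = 0.019635 / 0.21054 = 0.093.

P(H | E) ≈ 0.093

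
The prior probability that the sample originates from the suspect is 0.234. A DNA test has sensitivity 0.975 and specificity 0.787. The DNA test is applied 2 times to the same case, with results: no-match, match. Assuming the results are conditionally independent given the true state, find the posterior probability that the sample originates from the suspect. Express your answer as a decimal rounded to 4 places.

Posterior P(H) ≈ 0.0425

Let H be the event that the sample originates from the suspect; start with P(H) = 0.234. P('match'|H) = 0.975, P('match'|¬H) = 0.213.
Update on result 1 ('no-match'): P(H) ← 0.025·0.2340 / (0.025·0.2340 + 0.787·0.7660) = 0.0058500/0.60869 = 0.0096.
Update on result 2 ('match'): P(H) ← 0.975·0.0096 / (0.975·0.0096 + 0.213·0.9904) = 0.0093705/0.22032 = 0.0425.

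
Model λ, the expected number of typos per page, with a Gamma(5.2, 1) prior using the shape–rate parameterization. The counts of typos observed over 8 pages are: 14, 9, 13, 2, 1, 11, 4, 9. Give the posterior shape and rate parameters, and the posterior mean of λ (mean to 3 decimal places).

The Poisson likelihood adds the total count to the shape and the number of exposure periods to the rate. Here ∑xᵢ = 63 and n = 8, so shape 5.2→68.2 and rate 1→9.
Posterior mean = shape/rate = 68.2/9 = 7.578.

Posterior: Gamma(shape=68.2, rate=9); mean ≈ 7.578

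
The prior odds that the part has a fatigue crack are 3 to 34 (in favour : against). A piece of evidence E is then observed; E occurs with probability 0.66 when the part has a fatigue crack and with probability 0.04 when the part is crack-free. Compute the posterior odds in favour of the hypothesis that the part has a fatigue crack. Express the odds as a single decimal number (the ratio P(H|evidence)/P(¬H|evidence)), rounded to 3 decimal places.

Posterior odds ≈ 1.456

Prior odds = 3/34 = 0.088235.
Likelihood ratio for E = 0.66/0.04 = 16.500.
Posterior odds = prior odds × LR = 1.4559.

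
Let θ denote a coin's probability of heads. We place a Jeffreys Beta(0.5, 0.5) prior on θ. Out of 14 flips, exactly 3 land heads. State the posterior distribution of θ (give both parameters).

Observing 3 successes and 11 failures updates Beta(0.5, 0.5) by adding the success and failure counts to the two shape parameters: α = 0.5+3 = 3.5, β = 0.5+11 = 11.5.

Posterior: Beta(3.5, 11.5)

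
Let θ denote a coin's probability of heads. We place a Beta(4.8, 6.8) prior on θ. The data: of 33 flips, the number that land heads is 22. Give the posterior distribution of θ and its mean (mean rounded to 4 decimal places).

Posterior: Beta(26.8, 17.8); mean ≈ 0.6009

The binomial likelihood is conjugate to the Beta prior: with 22 successes and 11 failures, the posterior is Beta(4.8+22, 6.8+11) = Beta(26.8, 17.8).
Posterior mean = α/(α+β) = 26.8/44.6 = 0.6009.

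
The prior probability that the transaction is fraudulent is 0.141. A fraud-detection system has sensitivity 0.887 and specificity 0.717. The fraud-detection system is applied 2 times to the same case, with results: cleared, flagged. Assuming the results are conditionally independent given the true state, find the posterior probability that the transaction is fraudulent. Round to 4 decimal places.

Let H be the event that the transaction is fraudulent; start with P(H) = 0.141. P('flagged'|H) = 0.887, P('flagged'|¬H) = 0.283.
Update on result 1 ('cleared'): P(H) ← 0.113·0.1410 / (0.113·0.1410 + 0.717·0.8590) = 0.015933/0.63184 = 0.0252.
Update on result 2 ('flagged'): P(H) ← 0.887·0.0252 / (0.887·0.0252 + 0.283·0.9748) = 0.022367/0.29823 = 0.0750.

Posterior P(H) ≈ 0.0750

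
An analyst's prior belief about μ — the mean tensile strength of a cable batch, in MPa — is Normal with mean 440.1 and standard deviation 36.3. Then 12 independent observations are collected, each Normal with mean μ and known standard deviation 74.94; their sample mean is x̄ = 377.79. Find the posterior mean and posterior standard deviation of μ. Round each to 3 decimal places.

With known σ, the Normal prior is conjugate. Weight on the data is w = (n/σ²)/(n/σ² + 1/τ₀²) = 0.00213675/(0.00213675+0.00075890) = 0.73792.
Posterior mean = w·x̄ + (1−w)·μ₀ = 0.73792·377.79 + 0.26208·440.1 = 394.120. Posterior variance = 1/(0.00213675+0.00075890) = 345.345, so SD = 18.583.

Posterior mean ≈ 394.120; posterior SD ≈ 18.583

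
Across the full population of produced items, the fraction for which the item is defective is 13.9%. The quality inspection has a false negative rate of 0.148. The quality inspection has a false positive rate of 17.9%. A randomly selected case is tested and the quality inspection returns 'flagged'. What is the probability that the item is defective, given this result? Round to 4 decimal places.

Let H be the event that the item is defective. P(H) = 0.139, so P(¬H) = 0.861. With E the 'flagged' result, P(E|H) = 0.852 and P(E|¬H) = 0.179.
P(E) = 0.852·0.139 + 0.179·0.861 = 0.11843 + 0.15412 = 0.27255.
By Bayes' theorem, P(H|E) = 0.11843 / 0.27255 = 0.4345.

P(H | E) ≈ 0.4345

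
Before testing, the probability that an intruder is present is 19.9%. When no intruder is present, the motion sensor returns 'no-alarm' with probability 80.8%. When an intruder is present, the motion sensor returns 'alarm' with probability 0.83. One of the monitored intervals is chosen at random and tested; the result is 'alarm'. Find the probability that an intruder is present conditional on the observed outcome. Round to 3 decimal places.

P(H | E) ≈ 0.518

Write H for 'an intruder is present'. Prior odds H:¬H = 0.199/0.801 = 0.24844. For the 'alarm' outcome, the likelihood ratio is 0.83/0.192 = 4.3229.
Posterior odds = 0.24844 × 4.3229 = 1.0740, so P(H|E) = 1.0740/(1+1.0740) = 0.518.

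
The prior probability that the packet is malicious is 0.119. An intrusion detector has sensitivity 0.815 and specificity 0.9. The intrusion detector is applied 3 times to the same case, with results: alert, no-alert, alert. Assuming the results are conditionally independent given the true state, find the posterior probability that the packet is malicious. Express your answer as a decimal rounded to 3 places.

Posterior P(H) ≈ 0.648

Let H be the event that the packet is malicious; start with P(H) = 0.119. P('alert'|H) = 0.815, P('alert'|¬H) = 0.1.
Update on result 1 ('alert'): P(H) ← 0.815·0.1190 / (0.815·0.1190 + 0.1·0.8810) = 0.096985/0.18508 = 0.5240.
Update on result 2 ('no-alert'): P(H) ← 0.185·0.5240 / (0.185·0.5240 + 0.9·0.4760) = 0.096940/0.52534 = 0.1845.
Update on result 3 ('alert'): P(H) ← 0.815·0.1845 / (0.815·0.1845 + 0.1·0.8155) = 0.15039/0.23194 = 0.6484.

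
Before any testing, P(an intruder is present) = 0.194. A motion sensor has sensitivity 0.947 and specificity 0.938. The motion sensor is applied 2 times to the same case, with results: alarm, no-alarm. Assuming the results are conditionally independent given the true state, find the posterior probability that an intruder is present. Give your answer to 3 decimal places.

Posterior P(H) ≈ 0.172

With H the event that an intruder is present, the joint likelihood of the observed sequence is P(data|H) = 0.947·0.053 = 0.050191 and P(data|¬H) = 0.062·0.938 = 0.058156.
Bayes: P(H|data) = 0.194·0.050191 / (0.194·0.050191 + 0.806·0.058156) = 0.0097371/0.056611 = 0.1720.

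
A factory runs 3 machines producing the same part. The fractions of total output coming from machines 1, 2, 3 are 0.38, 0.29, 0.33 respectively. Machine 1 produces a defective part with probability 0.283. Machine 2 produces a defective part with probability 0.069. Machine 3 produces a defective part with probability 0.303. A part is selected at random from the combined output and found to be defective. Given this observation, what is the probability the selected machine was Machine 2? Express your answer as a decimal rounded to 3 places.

Posterior probability ≈ 0.088

P(defective|M1) = 0.283; P(defective|M2) = 0.069; P(defective|M3) = 0.303.
Prior × likelihood for each source: 0.38·0.283=0.1075, 0.29·0.069=0.02001, 0.33·0.303=0.09999. Summing gives P(defective) = 0.22754.
P(Machine 2 | defective) = 0.02001 / 0.22754 = 0.088.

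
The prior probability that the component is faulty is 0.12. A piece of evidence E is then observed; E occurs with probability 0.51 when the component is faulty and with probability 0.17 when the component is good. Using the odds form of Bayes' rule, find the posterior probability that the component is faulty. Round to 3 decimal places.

Posterior probability ≈ 0.290

Prior odds = 0.12/(1−0.12) = 0.13636. In log-odds, ln(0.13636) = -1.9924.
Add log likelihood ratio: ln(3.0000) = 1.0986.
Posterior log-odds = -0.89382, so posterior odds = exp(-0.89382) = 0.40909. Converting, P(H|E) = 0.40909/1.4091 = 0.290.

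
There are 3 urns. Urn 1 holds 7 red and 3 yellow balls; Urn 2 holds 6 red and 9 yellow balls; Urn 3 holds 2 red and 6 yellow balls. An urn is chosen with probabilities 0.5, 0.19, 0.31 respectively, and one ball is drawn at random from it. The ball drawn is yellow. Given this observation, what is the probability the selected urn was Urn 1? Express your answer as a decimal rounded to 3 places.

Posterior probability ≈ 0.302

Tabulate prior·likelihood by source: [1] prior 0.5, lik 0.3, product 0.1500; [2] prior 0.19, lik 0.6, product 0.1140; [3] prior 0.31, lik 0.75, product 0.2325.
Normalizing constant = 0.49650; the posterior for Urn 1 is its product over the sum, 0.1500/0.49650 = 0.302.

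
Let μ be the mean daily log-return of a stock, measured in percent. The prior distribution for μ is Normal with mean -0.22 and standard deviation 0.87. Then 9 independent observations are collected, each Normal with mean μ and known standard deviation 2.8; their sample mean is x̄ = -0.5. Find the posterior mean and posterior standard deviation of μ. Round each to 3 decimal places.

Posterior mean ≈ -0.350; posterior SD ≈ 0.636

With known σ, the Normal prior is conjugate. Weight on the data is w = (n/σ²)/(n/σ² + 1/τ₀²) = 1.14796/(1.14796+1.32118) = 0.46492.
Posterior mean = w·x̄ + (1−w)·μ₀ = 0.46492·-0.5 + 0.53508·-0.22 = -0.350. Posterior variance = 1/(1.14796+1.32118) = 0.405000, so SD = 0.636.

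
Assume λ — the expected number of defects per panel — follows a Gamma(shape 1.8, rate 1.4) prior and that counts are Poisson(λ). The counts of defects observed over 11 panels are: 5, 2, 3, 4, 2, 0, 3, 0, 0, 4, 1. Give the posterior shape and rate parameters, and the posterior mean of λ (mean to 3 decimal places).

The Poisson likelihood adds the total count to the shape and the number of exposure periods to the rate. Here ∑xᵢ = 24 and n = 11, so shape 1.8→25.8 and rate 1.4→12.4.
E[λ | data] = 25.8/12.4 = 2.081.

Posterior: Gamma(shape=25.8, rate=12.4); mean ≈ 2.081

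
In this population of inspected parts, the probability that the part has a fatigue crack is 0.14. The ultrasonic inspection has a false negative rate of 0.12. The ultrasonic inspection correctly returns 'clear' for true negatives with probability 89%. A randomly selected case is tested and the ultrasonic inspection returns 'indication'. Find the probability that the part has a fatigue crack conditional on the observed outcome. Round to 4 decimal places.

P(H | E) ≈ 0.5657

Let H be the event that the part has a fatigue crack. P(H) = 0.14, so P(¬H) = 0.86. With E the 'indication' result, P(E|H) = 0.88 and P(E|¬H) = 0.11.
P(E) = 0.88·0.14 + 0.11·0.86 = 0.12320 + 0.094600 = 0.21780.
By Bayes' theorem, P(H|E) = 0.12320 / 0.21780 = 0.5657.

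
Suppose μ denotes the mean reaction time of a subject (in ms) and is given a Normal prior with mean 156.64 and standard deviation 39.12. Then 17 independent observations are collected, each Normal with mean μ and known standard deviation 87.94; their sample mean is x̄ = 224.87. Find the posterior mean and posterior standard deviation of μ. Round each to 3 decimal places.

Prior precision 1/τ₀² = 1/39.12² = 0.00065343; data precision n/σ² = 17/87.94² = 0.00219824.
Posterior precision = 0.00065343 + 0.00219824 = 0.00285168, giving posterior SD = 1/√0.00285168 = 18.726.
Posterior mean = (0.00065343·156.64 + 0.00219824·224.87) / 0.00285168 = 209.236.

Posterior mean ≈ 209.236; posterior SD ≈ 18.726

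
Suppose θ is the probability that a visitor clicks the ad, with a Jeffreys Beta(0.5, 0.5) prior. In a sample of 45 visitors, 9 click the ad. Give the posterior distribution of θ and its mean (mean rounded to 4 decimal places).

Posterior: Beta(9.5, 36.5); mean ≈ 0.2065

The binomial likelihood is conjugate to the Beta prior: with 9 successes and 36 failures, the posterior is Beta(0.5+9, 0.5+36) = Beta(9.5, 36.5).
E[θ | data] = 9.5/(9.5+36.5) = 0.2065.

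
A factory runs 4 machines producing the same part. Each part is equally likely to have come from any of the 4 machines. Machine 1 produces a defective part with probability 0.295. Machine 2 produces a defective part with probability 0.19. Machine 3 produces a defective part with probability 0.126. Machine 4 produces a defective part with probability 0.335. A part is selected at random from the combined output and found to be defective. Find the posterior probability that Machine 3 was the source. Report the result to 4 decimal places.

Tabulate prior·likelihood by source: [1] prior 0.25, lik 0.295, product 0.07375; [2] prior 0.25, lik 0.19, product 0.04750; [3] prior 0.25, lik 0.126, product 0.03150; [4] prior 0.25, lik 0.335, product 0.08375.
Normalizing constant = 0.23650; the posterior for Machine 3 is its product over the sum, 0.03150/0.23650 = 0.1332.

Posterior probability ≈ 0.1332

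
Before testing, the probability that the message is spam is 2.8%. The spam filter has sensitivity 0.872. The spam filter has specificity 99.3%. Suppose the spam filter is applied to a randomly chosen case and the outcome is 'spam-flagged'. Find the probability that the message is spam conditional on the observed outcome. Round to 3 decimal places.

Let H be the event that the message is spam. P(H) = 0.028, so P(¬H) = 0.972. With E the 'spam-flagged' result, P(E|H) = 0.872 and P(E|¬H) = 0.007.
P(E) = 0.872·0.028 + 0.007·0.972 = 0.024416 + 0.0068040 = 0.031220.
By Bayes' theorem, P(H|E) = 0.024416 / 0.031220 = 0.782.

P(H | E) ≈ 0.782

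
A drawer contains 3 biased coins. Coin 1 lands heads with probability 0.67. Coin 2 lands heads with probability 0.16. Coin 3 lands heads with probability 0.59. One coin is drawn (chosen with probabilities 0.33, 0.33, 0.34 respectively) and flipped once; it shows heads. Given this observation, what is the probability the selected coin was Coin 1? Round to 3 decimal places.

Posterior probability ≈ 0.466

P(heads|C1) = 0.67; P(heads|C2) = 0.16; P(heads|C3) = 0.59.
Prior × likelihood for each source: 0.33·0.67=0.2211, 0.33·0.16=0.05280, 0.34·0.59=0.2006. Summing gives P(heads) = 0.47450.
P(Coin 1 | heads) = 0.2211 / 0.47450 = 0.466.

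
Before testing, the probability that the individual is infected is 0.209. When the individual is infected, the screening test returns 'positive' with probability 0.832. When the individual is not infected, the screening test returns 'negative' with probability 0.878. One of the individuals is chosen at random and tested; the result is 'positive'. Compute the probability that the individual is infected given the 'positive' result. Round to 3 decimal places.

P(H | E) ≈ 0.643

Let H be the event that the individual is infected. P(H) = 0.209, so P(¬H) = 0.791. With E the 'positive' result, P(E|H) = 0.832 and P(E|¬H) = 0.122.
P(E) = 0.832·0.209 + 0.122·0.791 = 0.17389 + 0.096502 = 0.27039.
By Bayes' theorem, P(H|E) = 0.17389 / 0.27039 = 0.643.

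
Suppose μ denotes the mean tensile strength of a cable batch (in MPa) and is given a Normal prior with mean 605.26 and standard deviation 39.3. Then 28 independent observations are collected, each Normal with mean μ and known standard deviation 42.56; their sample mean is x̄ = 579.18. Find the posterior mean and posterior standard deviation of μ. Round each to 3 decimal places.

Prior precision 1/τ₀² = 1/39.3² = 0.00064746; data precision n/σ² = 28/42.56² = 0.0154581.
Posterior precision = 0.00064746 + 0.0154581 = 0.0161055, giving posterior SD = 1/√0.0161055 = 7.880.
Posterior mean = (0.00064746·605.26 + 0.0154581·579.18) / 0.0161055 = 580.228.

Posterior mean ≈ 580.228; posterior SD ≈ 7.880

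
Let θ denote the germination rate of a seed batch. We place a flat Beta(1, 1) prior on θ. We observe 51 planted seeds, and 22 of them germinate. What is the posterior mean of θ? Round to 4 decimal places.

Posterior mean ≈ 0.4340

The binomial likelihood is conjugate to the Beta prior: with 22 successes and 29 failures, the posterior is Beta(1+22, 1+29) = Beta(23, 30).
E[θ | data] = 23/(23+30) = 0.4340.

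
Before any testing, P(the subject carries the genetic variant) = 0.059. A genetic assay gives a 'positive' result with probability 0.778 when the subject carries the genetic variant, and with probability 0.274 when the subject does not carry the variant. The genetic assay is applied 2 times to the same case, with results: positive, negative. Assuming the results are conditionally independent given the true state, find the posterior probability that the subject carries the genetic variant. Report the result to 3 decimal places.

Posterior P(H) ≈ 0.052

Let H be the event that the subject carries the genetic variant; start with P(H) = 0.059. P('positive'|H) = 0.778, P('positive'|¬H) = 0.274.
Update on result 1 ('positive'): P(H) ← 0.778·0.0590 / (0.778·0.0590 + 0.274·0.9410) = 0.045902/0.30374 = 0.1511.
Update on result 2 ('negative'): P(H) ← 0.222·0.1511 / (0.222·0.1511 + 0.726·0.8489) = 0.033550/0.64983 = 0.0516.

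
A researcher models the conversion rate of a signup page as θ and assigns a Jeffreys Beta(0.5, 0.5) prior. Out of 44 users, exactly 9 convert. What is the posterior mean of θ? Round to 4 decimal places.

Posterior mean ≈ 0.2111

The binomial likelihood is conjugate to the Beta prior: with 9 successes and 35 failures, the posterior is Beta(0.5+9, 0.5+35) = Beta(9.5, 35.5).
Posterior mean = α/(α+β) = 9.5/45 = 0.2111.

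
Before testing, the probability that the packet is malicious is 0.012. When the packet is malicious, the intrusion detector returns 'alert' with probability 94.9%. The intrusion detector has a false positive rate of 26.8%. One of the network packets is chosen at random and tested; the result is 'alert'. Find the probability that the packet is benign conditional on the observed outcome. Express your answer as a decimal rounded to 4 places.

P(¬H | E) ≈ 0.9588

Let H be the event that the packet is malicious. P(H) = 0.012, so P(¬H) = 0.988. With E the 'alert' result, P(E|H) = 0.949 and P(E|¬H) = 0.268.
P(E) = 0.949·0.012 + 0.268·0.988 = 0.011388 + 0.26478 = 0.27617.
By Bayes' theorem, P(H|E) = 0.011388 / 0.27617 = 0.0412. Hence P(¬H|E) = 1 − 0.0412 = 0.9588.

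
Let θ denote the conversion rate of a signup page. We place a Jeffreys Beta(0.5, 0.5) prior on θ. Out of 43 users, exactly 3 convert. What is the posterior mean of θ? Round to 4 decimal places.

Posterior mean ≈ 0.0795

Observing 3 successes and 40 failures updates Beta(0.5, 0.5) by adding the success and failure counts to the two shape parameters: α = 0.5+3 = 3.5, β = 0.5+40 = 40.5.
Posterior mean = α/(α+β) = 3.5/44 = 0.0795.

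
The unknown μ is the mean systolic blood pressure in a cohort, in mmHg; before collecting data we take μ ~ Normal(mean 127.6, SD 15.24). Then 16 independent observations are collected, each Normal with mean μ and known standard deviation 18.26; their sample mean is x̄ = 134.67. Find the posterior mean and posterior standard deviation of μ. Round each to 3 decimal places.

Posterior mean ≈ 134.088; posterior SD ≈ 4.373

With known σ, the Normal prior is conjugate. Weight on the data is w = (n/σ²)/(n/σ² + 1/τ₀²) = 0.0479864/(0.0479864+0.00430556) = 0.91766.
Posterior mean = w·x̄ + (1−w)·μ₀ = 0.91766·134.67 + 0.082337·127.6 = 134.088. Posterior variance = 1/(0.0479864+0.00430556) = 19.1234, so SD = 4.373.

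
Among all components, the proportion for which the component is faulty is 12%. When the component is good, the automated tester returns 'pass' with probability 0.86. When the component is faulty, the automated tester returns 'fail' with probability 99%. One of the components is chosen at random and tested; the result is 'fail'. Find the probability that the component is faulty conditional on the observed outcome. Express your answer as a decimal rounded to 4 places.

P(H | E) ≈ 0.4909

Let H be the event that the component is faulty. P(H) = 0.12, so P(¬H) = 0.88. With E the 'fail' result, P(E|H) = 0.99 and P(E|¬H) = 0.14.
P(E) = 0.99·0.12 + 0.14·0.88 = 0.11880 + 0.12320 = 0.24200.
By Bayes' theorem, P(H|E) = 0.11880 / 0.24200 = 0.4909.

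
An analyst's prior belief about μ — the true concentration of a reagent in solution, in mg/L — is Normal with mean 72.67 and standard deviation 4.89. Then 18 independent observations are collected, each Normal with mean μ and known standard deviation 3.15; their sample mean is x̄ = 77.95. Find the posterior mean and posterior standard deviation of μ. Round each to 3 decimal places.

With known σ, the Normal prior is conjugate. Weight on the data is w = (n/σ²)/(n/σ² + 1/τ₀²) = 1.81406/(1.81406+0.0418198) = 0.97747.
Posterior mean = w·x̄ + (1−w)·μ₀ = 0.97747·77.95 + 0.022534·72.67 = 77.831. Posterior variance = 1/(1.81406+0.0418198) = 0.538828, so SD = 0.734.

Posterior mean ≈ 77.831; posterior SD ≈ 0.734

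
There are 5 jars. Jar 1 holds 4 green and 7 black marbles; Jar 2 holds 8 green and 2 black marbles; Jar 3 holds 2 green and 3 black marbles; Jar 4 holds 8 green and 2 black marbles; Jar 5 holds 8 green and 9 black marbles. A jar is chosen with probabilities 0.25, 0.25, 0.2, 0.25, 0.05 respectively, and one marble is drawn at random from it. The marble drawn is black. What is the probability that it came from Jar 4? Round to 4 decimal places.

Posterior probability ≈ 0.1233

P(black|Jar 1) = 0.6364; P(black|Jar 2) = 0.2; P(black|Jar 3) = 0.6; P(black|Jar 4) = 0.2; P(black|Jar 5) = 0.5294.
Prior × likelihood for each source: 0.25·0.6364=0.1591, 0.25·0.2=0.05000, 0.2·0.6=0.1200, 0.25·0.2=0.05000, 0.05·0.5294=0.02647. Summing gives P(black) = 0.40556.
P(Jar 4 | black) = 0.05000 / 0.40556 = 0.1233.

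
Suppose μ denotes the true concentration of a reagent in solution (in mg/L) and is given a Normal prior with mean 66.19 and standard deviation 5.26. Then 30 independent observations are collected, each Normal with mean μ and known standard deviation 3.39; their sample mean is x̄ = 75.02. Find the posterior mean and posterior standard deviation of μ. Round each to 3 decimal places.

With known σ, the Normal prior is conjugate. Weight on the data is w = (n/σ²)/(n/σ² + 1/τ₀²) = 2.61049/(2.61049+0.0361434) = 0.98634.
Posterior mean = w·x̄ + (1−w)·μ₀ = 0.98634·75.02 + 0.013656·66.19 = 74.899. Posterior variance = 1/(2.61049+0.0361434) = 0.377839, so SD = 0.615.

Posterior mean ≈ 74.899; posterior SD ≈ 0.615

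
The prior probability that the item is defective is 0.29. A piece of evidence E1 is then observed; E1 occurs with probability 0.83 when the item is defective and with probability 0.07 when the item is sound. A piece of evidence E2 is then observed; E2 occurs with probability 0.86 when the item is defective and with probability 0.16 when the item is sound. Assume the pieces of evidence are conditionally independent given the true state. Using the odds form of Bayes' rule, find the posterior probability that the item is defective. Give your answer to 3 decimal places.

Prior odds = 0.29/(1−0.29) = 0.40845. In log-odds, ln(0.40845) = -0.89538.
Add log likelihood ratios: ln(11.857) + ln(5.3750) = 4.1547.
Posterior log-odds = 3.2593, so posterior odds = exp(3.2593) = 26.031. Converting, P(H|E) = 26.031/27.031 = 0.963.

Posterior probability ≈ 0.963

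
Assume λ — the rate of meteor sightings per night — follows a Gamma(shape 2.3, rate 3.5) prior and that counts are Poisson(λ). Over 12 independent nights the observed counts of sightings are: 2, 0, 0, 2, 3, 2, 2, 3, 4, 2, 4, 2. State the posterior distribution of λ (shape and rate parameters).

The Poisson likelihood adds the total count to the shape and the number of exposure periods to the rate. Here ∑xᵢ = 26 and n = 12, so shape 2.3→28.3 and rate 3.5→15.5.

Posterior: Gamma(shape=28.3, rate=15.5)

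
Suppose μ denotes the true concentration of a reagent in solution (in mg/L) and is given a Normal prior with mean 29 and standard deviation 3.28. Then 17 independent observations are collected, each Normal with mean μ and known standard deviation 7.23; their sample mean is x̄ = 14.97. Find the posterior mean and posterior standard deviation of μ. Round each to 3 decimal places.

Prior precision 1/τ₀² = 1/3.28² = 0.0929506; data precision n/σ² = 17/7.23² = 0.325216.
Posterior precision = 0.0929506 + 0.325216 = 0.418167, giving posterior SD = 1/√0.418167 = 1.546.
Posterior mean = (0.0929506·29 + 0.325216·14.97) / 0.418167 = 18.089.

Posterior mean ≈ 18.089; posterior SD ≈ 1.546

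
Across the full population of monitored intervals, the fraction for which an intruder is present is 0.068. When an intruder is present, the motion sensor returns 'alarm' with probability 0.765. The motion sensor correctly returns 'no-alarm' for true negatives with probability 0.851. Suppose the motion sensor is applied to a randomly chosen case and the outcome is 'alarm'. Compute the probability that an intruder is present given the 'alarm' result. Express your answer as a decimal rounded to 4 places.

P(H | E) ≈ 0.2725

Let H be the event that an intruder is present. P(H) = 0.068, so P(¬H) = 0.932. With E the 'alarm' result, P(E|H) = 0.765 and P(E|¬H) = 0.149.
P(E) = 0.765·0.068 + 0.149·0.932 = 0.052020 + 0.13887 = 0.19089.
By Bayes' theorem, P(H|E) = 0.052020 / 0.19089 = 0.2725.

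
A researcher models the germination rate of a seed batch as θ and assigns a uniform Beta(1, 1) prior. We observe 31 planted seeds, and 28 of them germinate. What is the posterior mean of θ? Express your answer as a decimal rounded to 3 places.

Observing 28 successes and 3 failures updates Beta(1, 1) by adding the success and failure counts to the two shape parameters: α = 1+28 = 29, β = 1+3 = 4.
Posterior mean = α/(α+β) = 29/33 = 0.879.

Posterior mean ≈ 0.879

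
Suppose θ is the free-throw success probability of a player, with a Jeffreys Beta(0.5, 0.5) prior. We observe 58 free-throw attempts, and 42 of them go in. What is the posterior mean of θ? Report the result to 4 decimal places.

Posterior mean ≈ 0.7203

Observing 42 successes and 16 failures updates Beta(0.5, 0.5) by adding the success and failure counts to the two shape parameters: α = 0.5+42 = 42.5, β = 0.5+16 = 16.5.
Posterior mean = α/(α+β) = 42.5/59 = 0.7203.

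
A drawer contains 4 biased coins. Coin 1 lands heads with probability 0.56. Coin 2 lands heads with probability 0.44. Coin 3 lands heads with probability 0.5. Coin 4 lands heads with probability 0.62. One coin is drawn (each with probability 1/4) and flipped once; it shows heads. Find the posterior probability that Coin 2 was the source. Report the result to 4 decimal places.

P(heads|C1) = 0.56; P(heads|C2) = 0.44; P(heads|C3) = 0.5; P(heads|C4) = 0.62.
Prior × likelihood for each source: 0.25·0.56=0.1400, 0.25·0.44=0.1100, 0.25·0.5=0.1250, 0.25·0.62=0.1550. Summing gives P(heads) = 0.53000.
P(Coin 2 | heads) = 0.1100 / 0.53000 = 0.2075.

Posterior probability ≈ 0.2075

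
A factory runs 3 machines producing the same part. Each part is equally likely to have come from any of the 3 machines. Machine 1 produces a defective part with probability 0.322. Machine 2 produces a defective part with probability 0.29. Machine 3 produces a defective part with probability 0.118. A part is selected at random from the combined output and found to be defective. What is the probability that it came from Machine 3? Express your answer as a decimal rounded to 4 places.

Posterior probability ≈ 0.1616

Tabulate prior·likelihood by source: [1] prior 0.333333, lik 0.322, product 0.1073; [2] prior 0.333333, lik 0.29, product 0.09667; [3] prior 0.333333, lik 0.118, product 0.03933.
Normalizing constant = 0.24333; the posterior for Machine 3 is its product over the sum, 0.03933/0.24333 = 0.1616.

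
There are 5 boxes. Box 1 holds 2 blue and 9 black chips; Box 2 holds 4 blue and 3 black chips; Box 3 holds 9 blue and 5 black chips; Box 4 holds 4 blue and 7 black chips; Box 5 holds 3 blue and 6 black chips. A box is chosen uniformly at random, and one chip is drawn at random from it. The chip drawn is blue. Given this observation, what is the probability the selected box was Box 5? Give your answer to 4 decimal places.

Tabulate prior·likelihood by source: [1] prior 0.2, lik 0.1818, product 0.03636; [2] prior 0.2, lik 0.5714, product 0.1143; [3] prior 0.2, lik 0.6429, product 0.1286; [4] prior 0.2, lik 0.3636, product 0.07273; [5] prior 0.2, lik 0.3333, product 0.06667.
Normalizing constant = 0.41861; the posterior for Box 5 is its product over the sum, 0.06667/0.41861 = 0.1593.

Posterior probability ≈ 0.1593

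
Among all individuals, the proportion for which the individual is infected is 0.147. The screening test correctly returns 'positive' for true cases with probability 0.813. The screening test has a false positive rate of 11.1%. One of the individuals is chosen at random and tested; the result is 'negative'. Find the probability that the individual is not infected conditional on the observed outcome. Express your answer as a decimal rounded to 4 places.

Let H be the event that the individual is infected. P(H) = 0.147, so P(¬H) = 0.853. With E the 'negative' result, P(E|H) = 0.187 and P(E|¬H) = 0.889.
P(E) = 0.187·0.147 + 0.889·0.853 = 0.027489 + 0.75832 = 0.78581.
By Bayes' theorem, P(H|E) = 0.027489 / 0.78581 = 0.0350. Hence P(¬H|E) = 1 − 0.0350 = 0.9650.

P(¬H | E) ≈ 0.9650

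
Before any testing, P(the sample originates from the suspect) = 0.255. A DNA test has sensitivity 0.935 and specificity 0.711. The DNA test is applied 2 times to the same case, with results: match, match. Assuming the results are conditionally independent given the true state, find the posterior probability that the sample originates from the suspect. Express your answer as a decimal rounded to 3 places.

Posterior P(H) ≈ 0.782

Let H be the event that the sample originates from the suspect; start with P(H) = 0.255. P('match'|H) = 0.935, P('match'|¬H) = 0.289.
Update on result 1 ('match'): P(H) ← 0.935·0.2550 / (0.935·0.2550 + 0.289·0.7450) = 0.23843/0.45373 = 0.5255.
Update on result 2 ('match'): P(H) ← 0.935·0.5255 / (0.935·0.5255 + 0.289·0.4745) = 0.49132/0.62846 = 0.7818.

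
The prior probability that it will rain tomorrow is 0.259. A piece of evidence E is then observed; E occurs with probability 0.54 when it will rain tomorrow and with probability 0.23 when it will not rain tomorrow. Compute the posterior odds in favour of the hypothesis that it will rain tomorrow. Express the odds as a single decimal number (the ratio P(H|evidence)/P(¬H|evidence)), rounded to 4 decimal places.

Prior odds = 0.259/(1−0.259) = 0.34953.
Likelihood ratio for E = 0.54/0.23 = 2.3478.
Posterior odds = prior odds × LR = 0.82063.

Posterior odds ≈ 0.8206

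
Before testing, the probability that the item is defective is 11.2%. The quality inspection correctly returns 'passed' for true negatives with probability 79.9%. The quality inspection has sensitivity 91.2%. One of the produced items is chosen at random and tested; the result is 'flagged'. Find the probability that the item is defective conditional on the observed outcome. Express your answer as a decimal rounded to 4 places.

P(H | E) ≈ 0.3640

Write H for 'the item is defective'. Prior odds H:¬H = 0.112/0.888 = 0.12613. For the 'flagged' outcome, the likelihood ratio is 0.912/0.201 = 4.5373.
Posterior odds = 0.12613 × 4.5373 = 0.57227, so P(H|E) = 0.57227/(1+0.57227) = 0.3640.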